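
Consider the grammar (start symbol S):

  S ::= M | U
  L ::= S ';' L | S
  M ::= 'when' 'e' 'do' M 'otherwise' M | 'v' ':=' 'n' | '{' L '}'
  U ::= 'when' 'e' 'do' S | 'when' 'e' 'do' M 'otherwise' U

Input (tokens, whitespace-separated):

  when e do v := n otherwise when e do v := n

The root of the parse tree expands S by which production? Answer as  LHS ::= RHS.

S ::= U

[S [U when e do [M v := n] otherwise [U when e do [S [M v := n]]]]]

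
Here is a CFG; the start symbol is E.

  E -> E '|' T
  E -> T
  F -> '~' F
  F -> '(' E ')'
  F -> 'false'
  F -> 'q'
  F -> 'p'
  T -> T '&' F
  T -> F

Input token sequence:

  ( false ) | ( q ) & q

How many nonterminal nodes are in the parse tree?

[E [E [T [F ( [E [T [F false]]] )]]] | [T [T [F ( [E [T [F q]]] )]] & [F q]]]

14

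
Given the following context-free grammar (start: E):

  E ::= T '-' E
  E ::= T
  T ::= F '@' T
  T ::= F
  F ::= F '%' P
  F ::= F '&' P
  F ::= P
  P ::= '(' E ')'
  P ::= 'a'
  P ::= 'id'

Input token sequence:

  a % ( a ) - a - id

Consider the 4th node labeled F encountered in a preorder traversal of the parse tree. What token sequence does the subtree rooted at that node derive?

a

[E [T [F [F [P a]] % [P ( [E [T [F [P a]]]] )]]] - [E [T [F [P a]]] - [E [T [F [P id]]]]]]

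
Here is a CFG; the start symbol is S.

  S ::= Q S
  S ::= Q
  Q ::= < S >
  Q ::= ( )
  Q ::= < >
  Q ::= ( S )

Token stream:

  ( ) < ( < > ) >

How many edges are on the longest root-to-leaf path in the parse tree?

7

[S [Q ( )] [S [Q < [S [Q ( [S [Q < >]] )]] >]]]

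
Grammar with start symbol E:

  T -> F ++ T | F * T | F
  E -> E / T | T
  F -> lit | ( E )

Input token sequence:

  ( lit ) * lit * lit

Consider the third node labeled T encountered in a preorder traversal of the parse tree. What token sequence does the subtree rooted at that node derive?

[E [T [F ( [E [T [F lit]]] )] * [T [F lit] * [T [F lit]]]]]

lit * lit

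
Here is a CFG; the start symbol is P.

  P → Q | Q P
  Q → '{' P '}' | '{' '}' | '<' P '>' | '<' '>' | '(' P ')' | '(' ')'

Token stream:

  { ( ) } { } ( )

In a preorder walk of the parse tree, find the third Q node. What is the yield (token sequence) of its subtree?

{ }

[P [Q { [P [Q ( )]] }] [P [Q { }] [P [Q ( )]]]]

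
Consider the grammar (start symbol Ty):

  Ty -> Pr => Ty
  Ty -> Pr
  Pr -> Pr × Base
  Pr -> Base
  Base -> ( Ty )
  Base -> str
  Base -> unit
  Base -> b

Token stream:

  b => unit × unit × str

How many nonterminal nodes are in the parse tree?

[Ty [Pr [Base b]] => [Ty [Pr [Pr [Pr [Base unit]] × [Base unit]] × [Base str]]]]

10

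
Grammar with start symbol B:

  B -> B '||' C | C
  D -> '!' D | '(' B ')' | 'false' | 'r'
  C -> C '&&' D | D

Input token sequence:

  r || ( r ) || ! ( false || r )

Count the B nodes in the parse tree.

[B [B [B [C [D r]]] || [C [D ( [B [C [D r]]] )]]] || [C [D ! [D ( [B [B [C [D false]]] || [C [D r]]] )]]]]

6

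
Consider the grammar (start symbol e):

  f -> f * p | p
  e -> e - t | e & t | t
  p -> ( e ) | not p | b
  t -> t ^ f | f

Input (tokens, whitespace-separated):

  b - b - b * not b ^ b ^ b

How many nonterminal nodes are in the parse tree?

21

[e [e [e [t [f [p b]]]] - [t [f [p b]]]] - [t [t [t [f [f [p b]] * [p not [p b]]]] ^ [f [p b]]] ^ [f [p b]]]]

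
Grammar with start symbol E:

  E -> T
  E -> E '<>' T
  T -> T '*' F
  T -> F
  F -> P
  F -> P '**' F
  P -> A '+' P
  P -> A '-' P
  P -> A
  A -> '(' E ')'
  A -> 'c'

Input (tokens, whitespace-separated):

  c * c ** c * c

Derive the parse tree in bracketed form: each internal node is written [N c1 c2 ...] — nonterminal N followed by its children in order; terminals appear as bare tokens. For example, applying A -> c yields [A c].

E
T
T * F
T * F * F
F * F * F
P * F * F
A * F * F
c * F * F
c * P ** F * F
c * A ** F * F
c * c ** F * F
c * c ** P * F
c * c ** A * F
c * c ** c * F
c * c ** c * P
c * c ** c * A
c * c ** c * c

[E [T [T [T [F [P [A c]]]] * [F [P [A c]] ** [F [P [A c]]]]] * [F [P [A c]]]]]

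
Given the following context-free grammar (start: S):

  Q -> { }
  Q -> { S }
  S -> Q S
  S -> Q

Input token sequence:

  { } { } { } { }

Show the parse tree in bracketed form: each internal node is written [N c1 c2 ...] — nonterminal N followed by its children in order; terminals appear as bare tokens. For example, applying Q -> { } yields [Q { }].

[S [Q { }] [S [Q { }] [S [Q { }] [S [Q { }]]]]]

S
Q S
{ } S
{ } Q S
{ } { } S
{ } { } Q S
{ } { } { } S
{ } { } { } Q
{ } { } { } { }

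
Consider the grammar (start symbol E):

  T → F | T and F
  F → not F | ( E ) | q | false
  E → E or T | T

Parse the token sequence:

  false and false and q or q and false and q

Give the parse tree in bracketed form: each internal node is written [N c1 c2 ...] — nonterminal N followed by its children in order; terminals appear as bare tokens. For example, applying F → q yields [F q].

E
E or T
T or T
T and F or T
T and F and F or T
F and F and F or T
false and F and F or T
false and false and F or T
false and false and q or T
false and false and q or T and F
false and false and q or T and F and F
false and false and q or F and F and F
false and false and q or q and F and F
false and false and q or q and false and F
false and false and q or q and false and q

[E [E [T [T [T [F false]] and [F false]] and [F q]]] or [T [T [T [F q]] and [F false]] and [F q]]]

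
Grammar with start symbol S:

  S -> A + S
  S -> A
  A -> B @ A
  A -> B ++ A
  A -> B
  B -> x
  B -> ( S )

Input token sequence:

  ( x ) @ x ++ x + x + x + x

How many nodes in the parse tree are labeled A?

7

[S [A [B ( [S [A [B x]]] )] @ [A [B x] ++ [A [B x]]]] + [S [A [B x]] + [S [A [B x]] + [S [A [B x]]]]]]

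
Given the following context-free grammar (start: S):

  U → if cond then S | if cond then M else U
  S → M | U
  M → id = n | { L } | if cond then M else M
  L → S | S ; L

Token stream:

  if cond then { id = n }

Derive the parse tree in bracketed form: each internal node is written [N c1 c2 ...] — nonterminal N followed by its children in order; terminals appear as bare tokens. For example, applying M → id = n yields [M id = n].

S
U
if cond then S
if cond then M
if cond then { L }
if cond then { S }
if cond then { M }
if cond then { id = n }

[S [U if cond then [S [M { [L [S [M id = n]]] }]]]]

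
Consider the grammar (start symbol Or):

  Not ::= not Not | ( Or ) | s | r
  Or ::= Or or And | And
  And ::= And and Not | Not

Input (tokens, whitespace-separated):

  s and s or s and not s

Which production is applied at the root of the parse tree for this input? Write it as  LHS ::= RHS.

[Or [Or [And [And [Not s]] and [Not s]]] or [And [And [Not s]] and [Not not [Not s]]]]

Or ::= Or or And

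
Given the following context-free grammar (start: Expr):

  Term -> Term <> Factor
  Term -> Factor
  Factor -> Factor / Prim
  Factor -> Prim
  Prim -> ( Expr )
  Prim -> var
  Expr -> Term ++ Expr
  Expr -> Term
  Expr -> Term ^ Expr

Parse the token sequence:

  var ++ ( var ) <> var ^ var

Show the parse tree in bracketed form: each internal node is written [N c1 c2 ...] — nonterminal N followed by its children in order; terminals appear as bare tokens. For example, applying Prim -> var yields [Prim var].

Expr
Term ++ Expr
Factor ++ Expr
Prim ++ Expr
var ++ Expr
var ++ Term ^ Expr
var ++ Term <> Factor ^ Expr
var ++ Factor <> Factor ^ Expr
var ++ Prim <> Factor ^ Expr
var ++ ( Expr ) <> Factor ^ Expr
var ++ ( Term ) <> Factor ^ Expr
var ++ ( Factor ) <> Factor ^ Expr
var ++ ( Prim ) <> Factor ^ Expr
var ++ ( var ) <> Factor ^ Expr
var ++ ( var ) <> Prim ^ Expr
var ++ ( var ) <> var ^ Expr
var ++ ( var ) <> var ^ Term
var ++ ( var ) <> var ^ Factor
var ++ ( var ) <> var ^ Prim
var ++ ( var ) <> var ^ var

[Expr [Term [Factor [Prim var]]] ++ [Expr [Term [Term [Factor [Prim ( [Expr [Term [Factor [Prim var]]]] )]]] <> [Factor [Prim var]]] ^ [Expr [Term [Factor [Prim var]]]]]]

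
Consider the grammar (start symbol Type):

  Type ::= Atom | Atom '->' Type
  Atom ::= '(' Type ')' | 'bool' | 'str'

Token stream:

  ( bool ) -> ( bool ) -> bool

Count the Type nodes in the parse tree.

[Type [Atom ( [Type [Atom bool]] )] -> [Type [Atom ( [Type [Atom bool]] )] -> [Type [Atom bool]]]]

5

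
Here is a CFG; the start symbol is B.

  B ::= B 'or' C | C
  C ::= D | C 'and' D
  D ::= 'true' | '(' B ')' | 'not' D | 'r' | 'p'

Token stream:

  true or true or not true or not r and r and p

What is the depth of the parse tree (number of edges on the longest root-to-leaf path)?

[B [B [B [B [C [D true]]] or [C [D true]]] or [C [D not [D true]]]] or [C [C [C [D not [D r]]] and [D r]] and [D p]]]

6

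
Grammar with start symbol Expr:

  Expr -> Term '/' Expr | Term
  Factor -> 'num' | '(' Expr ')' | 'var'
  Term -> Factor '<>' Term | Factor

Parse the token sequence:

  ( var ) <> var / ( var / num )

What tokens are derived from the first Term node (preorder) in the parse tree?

( var ) <> var

[Expr [Term [Factor ( [Expr [Term [Factor var]]] )] <> [Term [Factor var]]] / [Expr [Term [Factor ( [Expr [Term [Factor var]] / [Expr [Term [Factor num]]]] )]]]]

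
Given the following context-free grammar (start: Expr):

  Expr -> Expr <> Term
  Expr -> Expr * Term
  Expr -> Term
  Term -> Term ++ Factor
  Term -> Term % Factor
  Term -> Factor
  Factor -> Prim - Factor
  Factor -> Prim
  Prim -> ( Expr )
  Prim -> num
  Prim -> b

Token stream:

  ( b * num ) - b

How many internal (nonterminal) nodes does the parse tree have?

14

[Expr [Term [Factor [Prim ( [Expr [Expr [Term [Factor [Prim b]]]] * [Term [Factor [Prim num]]]] )] - [Factor [Prim b]]]]]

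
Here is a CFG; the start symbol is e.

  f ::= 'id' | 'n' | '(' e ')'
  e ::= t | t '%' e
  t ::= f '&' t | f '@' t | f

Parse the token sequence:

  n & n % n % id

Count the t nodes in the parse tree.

4

[e [t [f n] & [t [f n]]] % [e [t [f n]] % [e [t [f id]]]]]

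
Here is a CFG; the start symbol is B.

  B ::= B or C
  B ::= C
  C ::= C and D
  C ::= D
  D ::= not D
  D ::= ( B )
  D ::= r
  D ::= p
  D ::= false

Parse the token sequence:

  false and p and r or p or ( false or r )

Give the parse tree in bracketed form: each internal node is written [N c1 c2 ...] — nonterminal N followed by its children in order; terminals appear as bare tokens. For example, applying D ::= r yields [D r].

[B [B [B [C [C [C [D false]] and [D p]] and [D r]]] or [C [D p]]] or [C [D ( [B [B [C [D false]]] or [C [D r]]] )]]]

B
B or C
B or C or C
C or C or C
C and D or C or C
C and D and D or C or C
D and D and D or C or C
false and D and D or C or C
false and p and D or C or C
false and p and r or C or C
false and p and r or D or C
false and p and r or p or C
false and p and r or p or D
false and p and r or p or ( B )
false and p and r or p or ( B or C )
false and p and r or p or ( C or C )
false and p and r or p or ( D or C )
false and p and r or p or ( false or C )
false and p and r or p or ( false or D )
false and p and r or p or ( false or r )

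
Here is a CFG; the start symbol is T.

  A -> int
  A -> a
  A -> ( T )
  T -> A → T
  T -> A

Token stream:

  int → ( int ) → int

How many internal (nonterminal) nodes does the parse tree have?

8

[T [A int] → [T [A ( [T [A int]] )] → [T [A int]]]]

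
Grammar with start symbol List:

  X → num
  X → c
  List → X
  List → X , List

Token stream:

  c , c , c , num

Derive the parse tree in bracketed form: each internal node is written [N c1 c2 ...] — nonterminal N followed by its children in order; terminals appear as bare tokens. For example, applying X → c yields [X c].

List
X , List
c , List
c , X , List
c , c , List
c , c , X , List
c , c , c , List
c , c , c , X
c , c , c , num

[List [X c] , [List [X c] , [List [X c] , [List [X num]]]]]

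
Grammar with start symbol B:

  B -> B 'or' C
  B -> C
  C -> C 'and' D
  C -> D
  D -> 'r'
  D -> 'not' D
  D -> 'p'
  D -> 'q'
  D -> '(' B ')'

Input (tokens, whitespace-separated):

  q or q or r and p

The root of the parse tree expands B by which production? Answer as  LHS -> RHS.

B -> B 'or' C

[B [B [B [C [D q]]] or [C [D q]]] or [C [C [D r]] and [D p]]]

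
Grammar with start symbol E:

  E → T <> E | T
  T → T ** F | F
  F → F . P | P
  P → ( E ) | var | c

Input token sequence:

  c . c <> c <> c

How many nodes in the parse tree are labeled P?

[E [T [F [F [P c]] . [P c]]] <> [E [T [F [P c]]] <> [E [T [F [P c]]]]]]

4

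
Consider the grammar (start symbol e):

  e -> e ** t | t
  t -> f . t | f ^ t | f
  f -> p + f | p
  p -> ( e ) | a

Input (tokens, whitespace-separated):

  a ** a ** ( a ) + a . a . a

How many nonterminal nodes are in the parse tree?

24

[e [e [e [t [f [p a]]]] ** [t [f [p a]]]] ** [t [f [p ( [e [t [f [p a]]]] )] + [f [p a]]] . [t [f [p a]] . [t [f [p a]]]]]]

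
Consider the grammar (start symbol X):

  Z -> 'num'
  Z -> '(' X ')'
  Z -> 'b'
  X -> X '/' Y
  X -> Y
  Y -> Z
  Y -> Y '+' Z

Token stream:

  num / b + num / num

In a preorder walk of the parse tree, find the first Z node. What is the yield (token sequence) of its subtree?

[X [X [X [Y [Z num]]] / [Y [Y [Z b]] + [Z num]]] / [Y [Z num]]]

num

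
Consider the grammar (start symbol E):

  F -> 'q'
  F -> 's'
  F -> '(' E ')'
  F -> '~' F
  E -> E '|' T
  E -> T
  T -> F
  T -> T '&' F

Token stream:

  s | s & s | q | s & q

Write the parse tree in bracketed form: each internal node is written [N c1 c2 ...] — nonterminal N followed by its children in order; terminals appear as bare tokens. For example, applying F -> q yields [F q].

E
E | T
E | T | T
E | T | T | T
T | T | T | T
F | T | T | T
s | T | T | T
s | T & F | T | T
s | F & F | T | T
s | s & F | T | T
s | s & s | T | T
s | s & s | F | T
s | s & s | q | T
s | s & s | q | T & F
s | s & s | q | F & F
s | s & s | q | s & F
s | s & s | q | s & q

[E [E [E [E [T [F s]]] | [T [T [F s]] & [F s]]] | [T [F q]]] | [T [T [F s]] & [F q]]]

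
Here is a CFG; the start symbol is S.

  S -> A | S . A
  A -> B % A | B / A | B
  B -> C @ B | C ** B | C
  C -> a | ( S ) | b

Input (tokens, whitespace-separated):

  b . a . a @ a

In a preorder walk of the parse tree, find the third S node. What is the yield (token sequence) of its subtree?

b

[S [S [S [A [B [C b]]]] . [A [B [C a]]]] . [A [B [C a] @ [B [C a]]]]]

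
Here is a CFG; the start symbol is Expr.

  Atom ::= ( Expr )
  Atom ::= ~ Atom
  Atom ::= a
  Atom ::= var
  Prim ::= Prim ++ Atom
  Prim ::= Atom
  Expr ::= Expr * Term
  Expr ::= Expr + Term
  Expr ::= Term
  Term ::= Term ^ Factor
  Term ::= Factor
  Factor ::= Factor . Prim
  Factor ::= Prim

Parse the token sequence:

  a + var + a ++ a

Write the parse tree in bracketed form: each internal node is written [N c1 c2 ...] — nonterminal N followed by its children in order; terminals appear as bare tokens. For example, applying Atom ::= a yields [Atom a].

[Expr [Expr [Expr [Term [Factor [Prim [Atom a]]]]] + [Term [Factor [Prim [Atom var]]]]] + [Term [Factor [Prim [Prim [Atom a]] ++ [Atom a]]]]]

Expr
Expr + Term
Expr + Term + Term
Term + Term + Term
Factor + Term + Term
Prim + Term + Term
Atom + Term + Term
a + Term + Term
a + Factor + Term
a + Prim + Term
a + Atom + Term
a + var + Term
a + var + Factor
a + var + Prim
a + var + Prim ++ Atom
a + var + Atom ++ Atom
a + var + a ++ Atom
a + var + a ++ a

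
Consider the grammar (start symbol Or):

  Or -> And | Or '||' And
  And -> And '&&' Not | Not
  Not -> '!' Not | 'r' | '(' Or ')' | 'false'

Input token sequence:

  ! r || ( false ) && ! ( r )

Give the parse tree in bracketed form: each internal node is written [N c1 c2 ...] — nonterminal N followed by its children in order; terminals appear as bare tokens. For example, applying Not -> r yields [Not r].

Or
Or || And
And || And
Not || And
! Not || And
! r || And
! r || And && Not
! r || Not && Not
! r || ( Or ) && Not
! r || ( And ) && Not
! r || ( Not ) && Not
! r || ( false ) && Not
! r || ( false ) && ! Not
! r || ( false ) && ! ( Or )
! r || ( false ) && ! ( And )
! r || ( false ) && ! ( Not )
! r || ( false ) && ! ( r )

[Or [Or [And [Not ! [Not r]]]] || [And [And [Not ( [Or [And [Not false]]] )]] && [Not ! [Not ( [Or [And [Not r]]] )]]]]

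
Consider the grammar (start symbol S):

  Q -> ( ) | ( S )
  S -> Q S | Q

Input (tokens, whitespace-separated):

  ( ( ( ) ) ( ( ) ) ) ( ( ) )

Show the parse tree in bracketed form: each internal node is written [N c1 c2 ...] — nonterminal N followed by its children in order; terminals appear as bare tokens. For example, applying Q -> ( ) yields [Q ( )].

S
Q S
( S ) S
( Q S ) S
( ( S ) S ) S
( ( Q ) S ) S
( ( ( ) ) S ) S
( ( ( ) ) Q ) S
( ( ( ) ) ( S ) ) S
( ( ( ) ) ( Q ) ) S
( ( ( ) ) ( ( ) ) ) S
( ( ( ) ) ( ( ) ) ) Q
( ( ( ) ) ( ( ) ) ) ( S )
( ( ( ) ) ( ( ) ) ) ( Q )
( ( ( ) ) ( ( ) ) ) ( ( ) )

[S [Q ( [S [Q ( [S [Q ( )]] )] [S [Q ( [S [Q ( )]] )]]] )] [S [Q ( [S [Q ( )]] )]]]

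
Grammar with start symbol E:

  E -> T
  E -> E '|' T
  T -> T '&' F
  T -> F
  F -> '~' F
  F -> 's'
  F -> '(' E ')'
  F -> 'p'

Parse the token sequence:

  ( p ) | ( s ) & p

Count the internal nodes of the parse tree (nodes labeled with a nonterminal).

[E [E [T [F ( [E [T [F p]]] )]]] | [T [T [F ( [E [T [F s]]] )]] & [F p]]]

14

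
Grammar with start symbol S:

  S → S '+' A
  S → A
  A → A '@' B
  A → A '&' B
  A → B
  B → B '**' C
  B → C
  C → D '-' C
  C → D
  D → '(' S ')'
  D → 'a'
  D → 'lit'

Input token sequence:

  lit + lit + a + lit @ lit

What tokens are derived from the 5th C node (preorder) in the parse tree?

[S [S [S [S [A [B [C [D lit]]]]] + [A [B [C [D lit]]]]] + [A [B [C [D a]]]]] + [A [A [B [C [D lit]]]] @ [B [C [D lit]]]]]

lit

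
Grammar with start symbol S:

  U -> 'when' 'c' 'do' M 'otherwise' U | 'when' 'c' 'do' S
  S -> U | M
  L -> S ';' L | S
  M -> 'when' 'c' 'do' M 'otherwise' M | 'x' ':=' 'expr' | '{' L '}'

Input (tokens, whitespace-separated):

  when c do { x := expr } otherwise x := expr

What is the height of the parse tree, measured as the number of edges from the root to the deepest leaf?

6

[S [M when c do [M { [L [S [M x := expr]]] }] otherwise [M x := expr]]]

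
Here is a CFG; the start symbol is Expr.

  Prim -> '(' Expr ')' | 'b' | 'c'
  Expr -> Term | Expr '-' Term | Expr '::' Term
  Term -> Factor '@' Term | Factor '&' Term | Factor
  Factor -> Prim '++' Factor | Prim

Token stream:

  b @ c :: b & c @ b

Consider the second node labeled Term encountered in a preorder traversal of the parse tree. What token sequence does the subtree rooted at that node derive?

[Expr [Expr [Term [Factor [Prim b]] @ [Term [Factor [Prim c]]]]] :: [Term [Factor [Prim b]] & [Term [Factor [Prim c]] @ [Term [Factor [Prim b]]]]]]

c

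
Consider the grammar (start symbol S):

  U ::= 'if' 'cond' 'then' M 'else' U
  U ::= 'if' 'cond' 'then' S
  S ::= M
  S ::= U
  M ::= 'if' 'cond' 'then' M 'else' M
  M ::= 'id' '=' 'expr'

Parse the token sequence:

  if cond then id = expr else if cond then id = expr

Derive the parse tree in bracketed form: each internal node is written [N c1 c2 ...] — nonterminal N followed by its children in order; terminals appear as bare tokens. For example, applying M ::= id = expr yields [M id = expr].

[S [U if cond then [M id = expr] else [U if cond then [S [M id = expr]]]]]

S
U
if cond then M else U
if cond then id = expr else U
if cond then id = expr else if cond then S
if cond then id = expr else if cond then M
if cond then id = expr else if cond then id = expr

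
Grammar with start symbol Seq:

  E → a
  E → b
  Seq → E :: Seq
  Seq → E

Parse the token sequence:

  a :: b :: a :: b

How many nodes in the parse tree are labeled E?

[Seq [E a] :: [Seq [E b] :: [Seq [E a] :: [Seq [E b]]]]]

4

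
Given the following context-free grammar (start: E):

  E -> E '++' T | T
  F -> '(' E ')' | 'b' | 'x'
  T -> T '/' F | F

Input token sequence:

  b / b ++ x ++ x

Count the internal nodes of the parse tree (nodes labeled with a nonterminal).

[E [E [E [T [T [F b]] / [F b]]] ++ [T [F x]]] ++ [T [F x]]]

11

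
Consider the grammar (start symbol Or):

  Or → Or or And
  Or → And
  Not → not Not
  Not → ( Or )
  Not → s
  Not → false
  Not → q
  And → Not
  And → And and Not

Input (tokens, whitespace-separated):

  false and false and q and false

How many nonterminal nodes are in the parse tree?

[Or [And [And [And [And [Not false]] and [Not false]] and [Not q]] and [Not false]]]

9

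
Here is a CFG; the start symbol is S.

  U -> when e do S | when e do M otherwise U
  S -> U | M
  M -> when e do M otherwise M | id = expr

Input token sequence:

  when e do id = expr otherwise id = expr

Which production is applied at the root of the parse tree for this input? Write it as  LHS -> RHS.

[S [M when e do [M id = expr] otherwise [M id = expr]]]

S -> M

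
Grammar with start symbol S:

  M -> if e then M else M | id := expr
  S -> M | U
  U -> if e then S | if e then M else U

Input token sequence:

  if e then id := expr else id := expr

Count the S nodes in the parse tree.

1

[S [M if e then [M id := expr] else [M id := expr]]]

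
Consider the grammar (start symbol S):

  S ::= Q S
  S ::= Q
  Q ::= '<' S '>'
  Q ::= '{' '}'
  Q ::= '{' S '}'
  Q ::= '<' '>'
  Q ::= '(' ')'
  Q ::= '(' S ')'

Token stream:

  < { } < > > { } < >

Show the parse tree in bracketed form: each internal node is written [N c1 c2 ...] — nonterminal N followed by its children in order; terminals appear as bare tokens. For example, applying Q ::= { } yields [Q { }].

[S [Q < [S [Q { }] [S [Q < >]]] >] [S [Q { }] [S [Q < >]]]]

S
Q S
< S > S
< Q S > S
< { } S > S
< { } Q > S
< { } < > > S
< { } < > > Q S
< { } < > > { } S
< { } < > > { } Q
< { } < > > { } < >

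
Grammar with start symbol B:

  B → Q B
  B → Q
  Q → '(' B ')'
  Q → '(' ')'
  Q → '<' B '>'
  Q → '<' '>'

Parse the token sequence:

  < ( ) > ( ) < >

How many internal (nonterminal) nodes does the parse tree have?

[B [Q < [B [Q ( )]] >] [B [Q ( )] [B [Q < >]]]]

8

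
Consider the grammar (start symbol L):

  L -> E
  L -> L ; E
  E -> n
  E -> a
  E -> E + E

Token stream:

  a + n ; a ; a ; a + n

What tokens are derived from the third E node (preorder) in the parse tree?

[L [L [L [L [E [E a] + [E n]]] ; [E a]] ; [E a]] ; [E [E a] + [E n]]]

n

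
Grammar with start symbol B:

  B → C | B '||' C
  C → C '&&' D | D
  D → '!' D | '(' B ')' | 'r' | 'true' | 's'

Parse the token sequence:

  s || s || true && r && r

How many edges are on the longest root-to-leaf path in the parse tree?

5

[B [B [B [C [D s]]] || [C [D s]]] || [C [C [C [D true]] && [D r]] && [D r]]]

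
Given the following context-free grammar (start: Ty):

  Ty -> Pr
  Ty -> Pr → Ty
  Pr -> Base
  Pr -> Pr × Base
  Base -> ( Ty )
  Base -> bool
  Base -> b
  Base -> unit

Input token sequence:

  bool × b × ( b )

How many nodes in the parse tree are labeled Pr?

4

[Ty [Pr [Pr [Pr [Base bool]] × [Base b]] × [Base ( [Ty [Pr [Base b]]] )]]]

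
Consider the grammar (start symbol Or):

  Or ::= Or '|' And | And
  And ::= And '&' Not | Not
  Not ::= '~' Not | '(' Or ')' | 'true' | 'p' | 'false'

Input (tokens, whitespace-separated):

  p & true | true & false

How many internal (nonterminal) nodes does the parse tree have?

[Or [Or [And [And [Not p]] & [Not true]]] | [And [And [Not true]] & [Not false]]]

10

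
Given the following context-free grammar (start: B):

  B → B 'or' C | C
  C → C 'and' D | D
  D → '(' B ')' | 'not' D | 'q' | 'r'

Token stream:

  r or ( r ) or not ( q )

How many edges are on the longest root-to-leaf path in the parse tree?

[B [B [B [C [D r]]] or [C [D ( [B [C [D r]]] )]]] or [C [D not [D ( [B [C [D q]]] )]]]]

7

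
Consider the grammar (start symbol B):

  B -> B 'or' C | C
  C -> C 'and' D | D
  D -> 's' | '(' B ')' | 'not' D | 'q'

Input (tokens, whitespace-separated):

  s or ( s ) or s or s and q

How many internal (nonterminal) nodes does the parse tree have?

17

[B [B [B [B [C [D s]]] or [C [D ( [B [C [D s]]] )]]] or [C [D s]]] or [C [C [D s]] and [D q]]]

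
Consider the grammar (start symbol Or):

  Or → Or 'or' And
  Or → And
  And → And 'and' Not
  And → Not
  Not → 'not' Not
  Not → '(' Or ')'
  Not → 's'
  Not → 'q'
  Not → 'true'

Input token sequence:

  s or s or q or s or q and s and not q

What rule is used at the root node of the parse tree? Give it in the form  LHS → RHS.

[Or [Or [Or [Or [Or [And [Not s]]] or [And [Not s]]] or [And [Not q]]] or [And [Not s]]] or [And [And [And [Not q]] and [Not s]] and [Not not [Not q]]]]

Or → Or 'or' And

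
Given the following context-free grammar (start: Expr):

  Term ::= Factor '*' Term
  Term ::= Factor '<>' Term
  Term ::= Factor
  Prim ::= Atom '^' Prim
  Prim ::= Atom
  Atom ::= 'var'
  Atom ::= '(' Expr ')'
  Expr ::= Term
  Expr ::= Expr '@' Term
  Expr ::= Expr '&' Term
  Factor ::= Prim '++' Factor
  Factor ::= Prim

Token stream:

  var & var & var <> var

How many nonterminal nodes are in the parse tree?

19

[Expr [Expr [Expr [Term [Factor [Prim [Atom var]]]]] & [Term [Factor [Prim [Atom var]]]]] & [Term [Factor [Prim [Atom var]]] <> [Term [Factor [Prim [Atom var]]]]]]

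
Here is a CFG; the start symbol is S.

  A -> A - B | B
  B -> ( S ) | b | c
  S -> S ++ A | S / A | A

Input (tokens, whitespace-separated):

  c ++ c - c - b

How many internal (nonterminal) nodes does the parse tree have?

10

[S [S [A [B c]]] ++ [A [A [A [B c]] - [B c]] - [B b]]]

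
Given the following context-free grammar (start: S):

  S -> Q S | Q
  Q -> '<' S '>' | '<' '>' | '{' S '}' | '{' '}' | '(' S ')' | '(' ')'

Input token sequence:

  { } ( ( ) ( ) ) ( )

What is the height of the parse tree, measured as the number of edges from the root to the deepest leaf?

[S [Q { }] [S [Q ( [S [Q ( )] [S [Q ( )]]] )] [S [Q ( )]]]]

6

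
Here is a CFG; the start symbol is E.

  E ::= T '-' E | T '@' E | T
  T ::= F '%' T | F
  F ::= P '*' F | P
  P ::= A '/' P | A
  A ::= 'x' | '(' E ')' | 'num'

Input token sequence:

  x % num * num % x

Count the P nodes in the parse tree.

4

[E [T [F [P [A x]]] % [T [F [P [A num]] * [F [P [A num]]]] % [T [F [P [A x]]]]]]]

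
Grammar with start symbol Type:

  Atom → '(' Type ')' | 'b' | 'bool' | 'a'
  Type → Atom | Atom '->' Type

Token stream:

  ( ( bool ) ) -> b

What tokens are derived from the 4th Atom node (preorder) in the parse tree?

[Type [Atom ( [Type [Atom ( [Type [Atom bool]] )]] )] -> [Type [Atom b]]]

b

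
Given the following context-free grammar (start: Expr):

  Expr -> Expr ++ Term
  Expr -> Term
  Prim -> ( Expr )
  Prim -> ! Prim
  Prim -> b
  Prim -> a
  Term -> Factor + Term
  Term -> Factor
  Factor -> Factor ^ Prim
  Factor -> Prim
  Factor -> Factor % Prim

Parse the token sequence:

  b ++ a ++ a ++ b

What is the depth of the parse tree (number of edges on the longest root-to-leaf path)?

[Expr [Expr [Expr [Expr [Term [Factor [Prim b]]]] ++ [Term [Factor [Prim a]]]] ++ [Term [Factor [Prim a]]]] ++ [Term [Factor [Prim b]]]]

7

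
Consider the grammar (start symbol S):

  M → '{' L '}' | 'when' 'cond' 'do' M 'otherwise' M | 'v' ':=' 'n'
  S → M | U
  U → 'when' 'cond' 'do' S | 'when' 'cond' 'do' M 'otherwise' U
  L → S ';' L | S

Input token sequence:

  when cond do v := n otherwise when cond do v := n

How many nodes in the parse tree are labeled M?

[S [U when cond do [M v := n] otherwise [U when cond do [S [M v := n]]]]]

2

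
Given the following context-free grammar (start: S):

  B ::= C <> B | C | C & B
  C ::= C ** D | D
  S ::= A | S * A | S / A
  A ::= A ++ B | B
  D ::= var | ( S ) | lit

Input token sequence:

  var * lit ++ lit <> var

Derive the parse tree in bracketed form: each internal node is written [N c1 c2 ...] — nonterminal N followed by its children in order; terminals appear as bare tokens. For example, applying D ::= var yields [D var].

S
S * A
A * A
B * A
C * A
D * A
var * A
var * A ++ B
var * B ++ B
var * C ++ B
var * D ++ B
var * lit ++ B
var * lit ++ C <> B
var * lit ++ D <> B
var * lit ++ lit <> B
var * lit ++ lit <> C
var * lit ++ lit <> D
var * lit ++ lit <> var

[S [S [A [B [C [D var]]]]] * [A [A [B [C [D lit]]]] ++ [B [C [D lit]] <> [B [C [D var]]]]]]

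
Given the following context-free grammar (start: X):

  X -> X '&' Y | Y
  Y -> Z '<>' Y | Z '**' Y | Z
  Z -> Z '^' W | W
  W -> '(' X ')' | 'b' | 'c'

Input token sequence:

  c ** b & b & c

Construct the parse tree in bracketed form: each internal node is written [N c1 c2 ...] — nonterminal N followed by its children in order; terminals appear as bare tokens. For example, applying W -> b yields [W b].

X
X & Y
X & Y & Y
Y & Y & Y
Z ** Y & Y & Y
W ** Y & Y & Y
c ** Y & Y & Y
c ** Z & Y & Y
c ** W & Y & Y
c ** b & Y & Y
c ** b & Z & Y
c ** b & W & Y
c ** b & b & Y
c ** b & b & Z
c ** b & b & W
c ** b & b & c

[X [X [X [Y [Z [W c]] ** [Y [Z [W b]]]]] & [Y [Z [W b]]]] & [Y [Z [W c]]]]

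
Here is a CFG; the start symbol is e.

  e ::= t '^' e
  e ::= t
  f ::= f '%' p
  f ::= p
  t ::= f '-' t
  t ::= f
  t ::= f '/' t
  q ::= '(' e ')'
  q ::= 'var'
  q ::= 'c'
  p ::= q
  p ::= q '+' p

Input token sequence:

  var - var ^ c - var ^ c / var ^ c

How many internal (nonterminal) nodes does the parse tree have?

32

[e [t [f [p [q var]]] - [t [f [p [q var]]]]] ^ [e [t [f [p [q c]]] - [t [f [p [q var]]]]] ^ [e [t [f [p [q c]]] / [t [f [p [q var]]]]] ^ [e [t [f [p [q c]]]]]]]]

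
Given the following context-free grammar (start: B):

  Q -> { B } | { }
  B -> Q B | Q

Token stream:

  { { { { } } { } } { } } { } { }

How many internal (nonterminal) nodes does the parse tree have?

16

[B [Q { [B [Q { [B [Q { [B [Q { }]] }] [B [Q { }]]] }] [B [Q { }]]] }] [B [Q { }] [B [Q { }]]]]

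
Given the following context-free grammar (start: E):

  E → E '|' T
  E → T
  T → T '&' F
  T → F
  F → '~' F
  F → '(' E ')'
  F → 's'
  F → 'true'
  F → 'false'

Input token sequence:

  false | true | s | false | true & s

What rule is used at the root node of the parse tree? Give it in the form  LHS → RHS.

E → E '|' T

[E [E [E [E [E [T [F false]]] | [T [F true]]] | [T [F s]]] | [T [F false]]] | [T [T [F true]] & [F s]]]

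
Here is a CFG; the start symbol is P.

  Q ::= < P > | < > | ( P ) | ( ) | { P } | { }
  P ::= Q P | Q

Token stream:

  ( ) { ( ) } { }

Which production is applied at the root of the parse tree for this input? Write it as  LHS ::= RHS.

[P [Q ( )] [P [Q { [P [Q ( )]] }] [P [Q { }]]]]

P ::= Q P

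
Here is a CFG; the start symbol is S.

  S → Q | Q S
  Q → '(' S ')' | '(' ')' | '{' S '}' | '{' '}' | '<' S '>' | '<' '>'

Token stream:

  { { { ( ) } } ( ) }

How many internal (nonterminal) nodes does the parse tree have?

[S [Q { [S [Q { [S [Q { [S [Q ( )]] }]] }] [S [Q ( )]]] }]]

10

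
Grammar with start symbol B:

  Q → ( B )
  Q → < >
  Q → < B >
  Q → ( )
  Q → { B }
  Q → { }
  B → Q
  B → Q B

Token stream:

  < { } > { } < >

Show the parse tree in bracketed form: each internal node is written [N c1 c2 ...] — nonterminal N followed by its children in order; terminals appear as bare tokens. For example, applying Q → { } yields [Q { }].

B
Q B
< B > B
< Q > B
< { } > B
< { } > Q B
< { } > { } B
< { } > { } Q
< { } > { } < >

[B [Q < [B [Q { }]] >] [B [Q { }] [B [Q < >]]]]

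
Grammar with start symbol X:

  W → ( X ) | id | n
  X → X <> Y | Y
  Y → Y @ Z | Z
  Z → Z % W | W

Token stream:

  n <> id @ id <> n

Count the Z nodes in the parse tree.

4

[X [X [X [Y [Z [W n]]]] <> [Y [Y [Z [W id]]] @ [Z [W id]]]] <> [Y [Z [W n]]]]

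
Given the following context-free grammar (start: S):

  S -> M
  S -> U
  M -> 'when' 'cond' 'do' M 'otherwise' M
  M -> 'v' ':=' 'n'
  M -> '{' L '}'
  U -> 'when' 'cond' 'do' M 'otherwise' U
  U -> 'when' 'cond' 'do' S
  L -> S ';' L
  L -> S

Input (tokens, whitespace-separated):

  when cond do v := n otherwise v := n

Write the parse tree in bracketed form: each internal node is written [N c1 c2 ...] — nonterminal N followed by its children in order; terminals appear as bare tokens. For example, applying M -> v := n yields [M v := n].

S
M
when cond do M otherwise M
when cond do v := n otherwise M
when cond do v := n otherwise v := n

[S [M when cond do [M v := n] otherwise [M v := n]]]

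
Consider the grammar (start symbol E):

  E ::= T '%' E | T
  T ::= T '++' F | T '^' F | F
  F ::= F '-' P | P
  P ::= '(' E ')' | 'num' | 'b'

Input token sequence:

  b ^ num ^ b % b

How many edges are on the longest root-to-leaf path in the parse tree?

[E [T [T [T [F [P b]]] ^ [F [P num]]] ^ [F [P b]]] % [E [T [F [P b]]]]]

6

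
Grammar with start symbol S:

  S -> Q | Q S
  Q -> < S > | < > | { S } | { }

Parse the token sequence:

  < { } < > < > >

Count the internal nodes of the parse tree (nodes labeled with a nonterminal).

[S [Q < [S [Q { }] [S [Q < >] [S [Q < >]]]] >]]

8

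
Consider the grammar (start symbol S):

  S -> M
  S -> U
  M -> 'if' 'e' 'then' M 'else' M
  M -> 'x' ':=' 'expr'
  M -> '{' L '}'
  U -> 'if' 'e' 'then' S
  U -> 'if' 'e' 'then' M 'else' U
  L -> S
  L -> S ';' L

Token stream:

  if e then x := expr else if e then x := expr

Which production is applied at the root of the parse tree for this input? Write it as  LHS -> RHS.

[S [U if e then [M x := expr] else [U if e then [S [M x := expr]]]]]

S -> U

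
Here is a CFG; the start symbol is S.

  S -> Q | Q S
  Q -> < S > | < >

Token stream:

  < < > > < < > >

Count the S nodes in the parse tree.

[S [Q < [S [Q < >]] >] [S [Q < [S [Q < >]] >]]]

4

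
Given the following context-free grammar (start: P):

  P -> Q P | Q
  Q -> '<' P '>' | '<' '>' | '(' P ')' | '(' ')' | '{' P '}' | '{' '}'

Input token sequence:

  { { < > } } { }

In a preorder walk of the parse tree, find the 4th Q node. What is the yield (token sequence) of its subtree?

[P [Q { [P [Q { [P [Q < >]] }]] }] [P [Q { }]]]

{ }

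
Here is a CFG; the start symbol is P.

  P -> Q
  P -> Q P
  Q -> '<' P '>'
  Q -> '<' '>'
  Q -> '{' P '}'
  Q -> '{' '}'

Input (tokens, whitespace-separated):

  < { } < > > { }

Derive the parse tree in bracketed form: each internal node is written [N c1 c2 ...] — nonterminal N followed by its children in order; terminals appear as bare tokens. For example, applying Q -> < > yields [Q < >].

P
Q P
< P > P
< Q P > P
< { } P > P
< { } Q > P
< { } < > > P
< { } < > > Q
< { } < > > { }

[P [Q < [P [Q { }] [P [Q < >]]] >] [P [Q { }]]]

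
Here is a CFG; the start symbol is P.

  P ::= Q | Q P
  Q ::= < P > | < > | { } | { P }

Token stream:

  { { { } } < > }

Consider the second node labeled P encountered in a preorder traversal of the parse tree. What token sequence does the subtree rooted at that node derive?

{ { } } < >

[P [Q { [P [Q { [P [Q { }]] }] [P [Q < >]]] }]]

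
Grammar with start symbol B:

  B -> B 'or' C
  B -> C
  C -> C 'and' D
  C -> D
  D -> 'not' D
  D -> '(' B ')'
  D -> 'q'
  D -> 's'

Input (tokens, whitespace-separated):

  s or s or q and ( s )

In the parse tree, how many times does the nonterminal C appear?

5

[B [B [B [C [D s]]] or [C [D s]]] or [C [C [D q]] and [D ( [B [C [D s]]] )]]]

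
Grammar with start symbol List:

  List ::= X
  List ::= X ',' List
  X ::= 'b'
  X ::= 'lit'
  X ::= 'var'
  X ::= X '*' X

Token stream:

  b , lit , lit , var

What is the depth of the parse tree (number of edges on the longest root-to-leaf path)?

5

[List [X b] , [List [X lit] , [List [X lit] , [List [X var]]]]]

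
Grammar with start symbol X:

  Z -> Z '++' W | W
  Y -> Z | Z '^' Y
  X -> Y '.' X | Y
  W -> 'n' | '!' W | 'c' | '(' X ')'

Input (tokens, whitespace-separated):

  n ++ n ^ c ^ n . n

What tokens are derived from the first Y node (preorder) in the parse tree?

n ++ n ^ c ^ n

[X [Y [Z [Z [W n]] ++ [W n]] ^ [Y [Z [W c]] ^ [Y [Z [W n]]]]] . [X [Y [Z [W n]]]]]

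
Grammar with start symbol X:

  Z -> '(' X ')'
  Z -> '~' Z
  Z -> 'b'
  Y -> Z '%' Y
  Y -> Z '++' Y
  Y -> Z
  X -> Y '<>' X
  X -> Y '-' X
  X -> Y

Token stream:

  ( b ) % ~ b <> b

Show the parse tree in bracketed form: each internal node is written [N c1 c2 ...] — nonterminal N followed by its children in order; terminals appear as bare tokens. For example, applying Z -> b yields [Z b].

X
Y <> X
Z % Y <> X
( X ) % Y <> X
( Y ) % Y <> X
( Z ) % Y <> X
( b ) % Y <> X
( b ) % Z <> X
( b ) % ~ Z <> X
( b ) % ~ b <> X
( b ) % ~ b <> Y
( b ) % ~ b <> Z
( b ) % ~ b <> b

[X [Y [Z ( [X [Y [Z b]]] )] % [Y [Z ~ [Z b]]]] <> [X [Y [Z b]]]]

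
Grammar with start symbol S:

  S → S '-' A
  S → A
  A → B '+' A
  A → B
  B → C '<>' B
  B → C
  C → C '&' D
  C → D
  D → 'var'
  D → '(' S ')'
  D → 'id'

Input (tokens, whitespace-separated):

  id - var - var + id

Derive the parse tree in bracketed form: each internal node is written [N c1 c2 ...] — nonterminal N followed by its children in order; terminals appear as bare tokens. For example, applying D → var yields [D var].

[S [S [S [A [B [C [D id]]]]] - [A [B [C [D var]]]]] - [A [B [C [D var]]] + [A [B [C [D id]]]]]]

S
S - A
S - A - A
A - A - A
B - A - A
C - A - A
D - A - A
id - A - A
id - B - A
id - C - A
id - D - A
id - var - A
id - var - B + A
id - var - C + A
id - var - D + A
id - var - var + A
id - var - var + B
id - var - var + C
id - var - var + D
id - var - var + id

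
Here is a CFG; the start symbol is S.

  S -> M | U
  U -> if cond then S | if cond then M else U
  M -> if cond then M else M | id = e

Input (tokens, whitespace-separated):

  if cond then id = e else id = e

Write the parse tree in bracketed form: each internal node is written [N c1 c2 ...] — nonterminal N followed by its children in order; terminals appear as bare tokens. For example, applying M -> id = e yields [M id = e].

S
M
if cond then M else M
if cond then id = e else M
if cond then id = e else id = e

[S [M if cond then [M id = e] else [M id = e]]]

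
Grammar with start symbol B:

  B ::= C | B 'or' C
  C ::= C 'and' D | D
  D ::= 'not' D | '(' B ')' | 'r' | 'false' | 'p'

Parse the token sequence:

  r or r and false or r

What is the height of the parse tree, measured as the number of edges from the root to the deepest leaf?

[B [B [B [C [D r]]] or [C [C [D r]] and [D false]]] or [C [D r]]]

5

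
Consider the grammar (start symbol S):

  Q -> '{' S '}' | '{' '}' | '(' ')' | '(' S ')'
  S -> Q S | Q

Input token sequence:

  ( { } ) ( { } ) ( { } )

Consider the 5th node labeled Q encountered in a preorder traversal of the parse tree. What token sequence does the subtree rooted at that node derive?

[S [Q ( [S [Q { }]] )] [S [Q ( [S [Q { }]] )] [S [Q ( [S [Q { }]] )]]]]

( { } )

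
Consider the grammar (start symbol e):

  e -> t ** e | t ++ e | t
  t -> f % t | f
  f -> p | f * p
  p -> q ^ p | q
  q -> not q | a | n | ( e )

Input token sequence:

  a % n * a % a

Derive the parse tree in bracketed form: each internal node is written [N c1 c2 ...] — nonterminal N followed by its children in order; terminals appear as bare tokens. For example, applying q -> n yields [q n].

e
t
f % t
p % t
q % t
a % t
a % f % t
a % f * p % t
a % p * p % t
a % q * p % t
a % n * p % t
a % n * q % t
a % n * a % t
a % n * a % f
a % n * a % p
a % n * a % q
a % n * a % a

[e [t [f [p [q a]]] % [t [f [f [p [q n]]] * [p [q a]]] % [t [f [p [q a]]]]]]]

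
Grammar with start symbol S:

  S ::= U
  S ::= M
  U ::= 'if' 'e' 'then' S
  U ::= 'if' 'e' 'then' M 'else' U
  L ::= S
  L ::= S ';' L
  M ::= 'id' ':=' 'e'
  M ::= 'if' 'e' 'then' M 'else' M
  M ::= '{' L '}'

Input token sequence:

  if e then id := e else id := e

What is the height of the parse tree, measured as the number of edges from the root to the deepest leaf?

[S [M if e then [M id := e] else [M id := e]]]

3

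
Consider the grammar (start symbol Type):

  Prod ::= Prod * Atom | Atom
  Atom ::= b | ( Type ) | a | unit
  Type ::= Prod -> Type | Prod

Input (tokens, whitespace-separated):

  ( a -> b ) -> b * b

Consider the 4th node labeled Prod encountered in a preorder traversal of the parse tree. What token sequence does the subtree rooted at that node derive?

[Type [Prod [Atom ( [Type [Prod [Atom a]] -> [Type [Prod [Atom b]]]] )]] -> [Type [Prod [Prod [Atom b]] * [Atom b]]]]

b * b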